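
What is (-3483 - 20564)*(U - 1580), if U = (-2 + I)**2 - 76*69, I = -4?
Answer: 163231036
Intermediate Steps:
U = -5208 (U = (-2 - 4)**2 - 76*69 = (-6)**2 - 5244 = 36 - 5244 = -5208)
(-3483 - 20564)*(U - 1580) = (-3483 - 20564)*(-5208 - 1580) = -24047*(-6788) = 163231036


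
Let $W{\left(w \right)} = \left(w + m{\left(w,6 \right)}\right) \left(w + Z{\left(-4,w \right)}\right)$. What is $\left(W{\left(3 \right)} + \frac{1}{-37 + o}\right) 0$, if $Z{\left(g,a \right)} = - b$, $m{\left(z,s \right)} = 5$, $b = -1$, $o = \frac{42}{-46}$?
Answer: $0$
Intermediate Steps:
$o = - \frac{21}{23}$ ($o = 42 \left(- \frac{1}{46}\right) = - \frac{21}{23} \approx -0.91304$)
$Z{\left(g,a \right)} = 1$ ($Z{\left(g,a \right)} = \left(-1\right) \left(-1\right) = 1$)
$W{\left(w \right)} = \left(1 + w\right) \left(5 + w\right)$ ($W{\left(w \right)} = \left(w + 5\right) \left(w + 1\right) = \left(5 + w\right) \left(1 + w\right) = \left(1 + w\right) \left(5 + w\right)$)
$\left(W{\left(3 \right)} + \frac{1}{-37 + o}\right) 0 = \left(\left(5 + 3^{2} + 6 \cdot 3\right) + \frac{1}{-37 - \frac{21}{23}}\right) 0 = \left(\left(5 + 9 + 18\right) + \frac{1}{- \frac{872}{23}}\right) 0 = \left(32 - \frac{23}{872}\right) 0 = \frac{27881}{872} \cdot 0 = 0$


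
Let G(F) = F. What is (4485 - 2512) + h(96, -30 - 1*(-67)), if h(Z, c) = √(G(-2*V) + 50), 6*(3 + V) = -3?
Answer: 1973 + √57 ≈ 1980.6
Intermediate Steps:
V = -7/2 (V = -3 + (⅙)*(-3) = -3 - ½ = -7/2 ≈ -3.5000)
h(Z, c) = √57 (h(Z, c) = √(-2*(-7/2) + 50) = √(7 + 50) = √57)
(4485 - 2512) + h(96, -30 - 1*(-67)) = (4485 - 2512) + √57 = 1973 + √57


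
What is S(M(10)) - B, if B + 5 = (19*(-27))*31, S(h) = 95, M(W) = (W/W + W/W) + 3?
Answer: 16003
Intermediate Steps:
M(W) = 5 (M(W) = (1 + 1) + 3 = 2 + 3 = 5)
B = -15908 (B = -5 + (19*(-27))*31 = -5 - 513*31 = -5 - 15903 = -15908)
S(M(10)) - B = 95 - 1*(-15908) = 95 + 15908 = 16003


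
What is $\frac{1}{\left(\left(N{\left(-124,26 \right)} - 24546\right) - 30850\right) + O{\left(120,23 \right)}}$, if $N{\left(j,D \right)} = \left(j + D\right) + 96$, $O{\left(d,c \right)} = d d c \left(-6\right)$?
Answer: $- \frac{1}{2042598} \approx -4.8957 \cdot 10^{-7}$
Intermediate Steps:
$O{\left(d,c \right)} = - 6 c d^{2}$ ($O{\left(d,c \right)} = d c d \left(-6\right) = c d^{2} \left(-6\right) = - 6 c d^{2}$)
$N{\left(j,D \right)} = 96 + D + j$ ($N{\left(j,D \right)} = \left(D + j\right) + 96 = 96 + D + j$)
$\frac{1}{\left(\left(N{\left(-124,26 \right)} - 24546\right) - 30850\right) + O{\left(120,23 \right)}} = \frac{1}{\left(\left(\left(96 + 26 - 124\right) - 24546\right) - 30850\right) - 138 \cdot 120^{2}} = \frac{1}{\left(\left(-2 - 24546\right) - 30850\right) - 138 \cdot 14400} = \frac{1}{\left(-24548 - 30850\right) - 1987200} = \frac{1}{-55398 - 1987200} = \frac{1}{-2042598} = - \frac{1}{2042598}$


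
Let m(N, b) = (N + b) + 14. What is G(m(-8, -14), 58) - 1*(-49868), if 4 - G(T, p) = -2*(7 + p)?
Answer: 50002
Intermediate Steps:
m(N, b) = 14 + N + b
G(T, p) = 18 + 2*p (G(T, p) = 4 - (-2)*(7 + p) = 4 - (-14 - 2*p) = 4 + (14 + 2*p) = 18 + 2*p)
G(m(-8, -14), 58) - 1*(-49868) = (18 + 2*58) - 1*(-49868) = (18 + 116) + 49868 = 134 + 49868 = 50002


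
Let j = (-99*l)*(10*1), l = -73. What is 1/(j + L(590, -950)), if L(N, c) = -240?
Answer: 1/72030 ≈ 1.3883e-5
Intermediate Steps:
j = 72270 (j = (-99*(-73))*(10*1) = 7227*10 = 72270)
1/(j + L(590, -950)) = 1/(72270 - 240) = 1/72030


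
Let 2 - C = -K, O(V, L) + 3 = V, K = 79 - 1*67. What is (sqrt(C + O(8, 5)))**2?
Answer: 19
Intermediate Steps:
K = 12 (K = 79 - 67 = 12)
O(V, L) = -3 + V
C = 14 (C = 2 - (-1)*12 = 2 - 1*(-12) = 2 + 12 = 14)
(sqrt(C + O(8, 5)))**2 = (sqrt(14 + (-3 + 8)))**2 = (sqrt(14 + 5))**2 = (sqrt(19))**2 = 19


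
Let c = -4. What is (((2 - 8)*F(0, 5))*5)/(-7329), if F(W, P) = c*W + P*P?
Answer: 250/2443 ≈ 0.10233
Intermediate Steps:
F(W, P) = P**2 - 4*W (F(W, P) = -4*W + P*P = -4*W + P**2 = P**2 - 4*W)
(((2 - 8)*F(0, 5))*5)/(-7329) = (((2 - 8)*(5**2 - 4*0))*5)/(-7329) = (-6*(25 + 0)*5)*(-1/7329) = (-6*25*5)*(-1/7329) = -150*5*(-1/7329) = -750*(-1/7329) = 250/2443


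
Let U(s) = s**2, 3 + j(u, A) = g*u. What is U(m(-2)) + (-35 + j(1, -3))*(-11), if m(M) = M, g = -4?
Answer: 466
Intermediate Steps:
j(u, A) = -3 - 4*u
U(m(-2)) + (-35 + j(1, -3))*(-11) = (-2)**2 + (-35 + (-3 - 4*1))*(-11) = 4 + (-35 + (-3 - 4))*(-11) = 4 + (-35 - 7)*(-11) = 4 - 42*(-11) = 4 + 462 = 466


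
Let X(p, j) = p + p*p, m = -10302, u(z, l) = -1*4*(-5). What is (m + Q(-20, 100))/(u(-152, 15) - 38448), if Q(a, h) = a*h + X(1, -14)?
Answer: 3075/9607 ≈ 0.32008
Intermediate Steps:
u(z, l) = 20 (u(z, l) = -4*(-5) = 20)
X(p, j) = p + p²
Q(a, h) = 2 + a*h (Q(a, h) = a*h + 1*(1 + 1) = a*h + 1*2 = a*h + 2 = 2 + a*h)
(m + Q(-20, 100))/(u(-152, 15) - 38448) = (-10302 + (2 - 20*100))/(20 - 38448) = (-10302 + (2 - 2000))/(-38428) = (-10302 - 1998)*(-1/38428) = -12300*(-1/38428) = 3075/9607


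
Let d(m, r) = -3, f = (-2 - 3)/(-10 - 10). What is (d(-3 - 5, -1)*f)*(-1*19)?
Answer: 57/4 ≈ 14.250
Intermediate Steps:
f = 1/4 (f = -5/(-20) = -5*(-1/20) = 1/4 ≈ 0.25000)
(d(-3 - 5, -1)*f)*(-1*19) = (-3*1/4)*(-1*19) = -3/4*(-19) = 57/4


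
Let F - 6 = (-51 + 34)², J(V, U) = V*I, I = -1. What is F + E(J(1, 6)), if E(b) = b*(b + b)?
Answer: 297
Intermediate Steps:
J(V, U) = -V (J(V, U) = V*(-1) = -V)
E(b) = 2*b² (E(b) = b*(2*b) = 2*b²)
F = 295 (F = 6 + (-51 + 34)² = 6 + (-17)² = 6 + 289 = 295)
F + E(J(1, 6)) = 295 + 2*(-1*1)² = 295 + 2*(-1)² = 295 + 2*1 = 295 + 2 = 297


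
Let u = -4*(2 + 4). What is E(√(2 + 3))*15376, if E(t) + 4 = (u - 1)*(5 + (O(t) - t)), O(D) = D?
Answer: -1983504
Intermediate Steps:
u = -24 (u = -4*6 = -24)
E(t) = -129 (E(t) = -4 + (-24 - 1)*(5 + (t - t)) = -4 - 25*(5 + 0) = -4 - 25*5 = -4 - 125 = -129)
E(√(2 + 3))*15376 = -129*15376 = -1983504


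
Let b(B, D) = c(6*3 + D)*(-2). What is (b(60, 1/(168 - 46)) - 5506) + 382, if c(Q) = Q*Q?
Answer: -42959617/7442 ≈ -5772.6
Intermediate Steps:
c(Q) = Q²
b(B, D) = -2*(18 + D)² (b(B, D) = (6*3 + D)²*(-2) = (18 + D)²*(-2) = -2*(18 + D)²)
(b(60, 1/(168 - 46)) - 5506) + 382 = (-2*(18 + 1/(168 - 46))² - 5506) + 382 = (-2*(18 + 1/122)² - 5506) + 382 = (-2*(2197/122)² - 5506) + 382 = (-2*4826809/14884 - 5506) + 382 = (-4826809/7442 - 5506) + 382 = -45802461/7442 + 382 = -42959617/7442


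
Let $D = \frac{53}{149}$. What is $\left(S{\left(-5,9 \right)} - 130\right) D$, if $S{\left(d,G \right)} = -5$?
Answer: $- \frac{7155}{149} \approx -48.02$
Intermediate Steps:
$D = \frac{53}{149}$ ($D = 53 \cdot \frac{1}{149} = \frac{53}{149} \approx 0.3557$)
$\left(S{\left(-5,9 \right)} - 130\right) D = \left(-5 - 130\right) \frac{53}{149} = \left(-135\right) \frac{53}{149} = - \frac{7155}{149}$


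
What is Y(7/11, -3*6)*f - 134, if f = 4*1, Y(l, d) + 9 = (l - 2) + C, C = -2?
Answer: -2018/11 ≈ -183.45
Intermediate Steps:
Y(l, d) = -13 + l (Y(l, d) = -9 + ((l - 2) - 2) = -9 + ((-2 + l) - 2) = -9 + (-4 + l) = -13 + l)
f = 4
Y(7/11, -3*6)*f - 134 = (-13 + 7/11)*4 - 134 = -136/11*4 - 134 = -544/11 - 134 = -2018/11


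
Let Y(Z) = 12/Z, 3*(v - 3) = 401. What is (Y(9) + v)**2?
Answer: 19044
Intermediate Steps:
v = 410/3 (v = 3 + (1/3)*401 = 3 + 401/3 = 410/3 ≈ 136.67)
(Y(9) + v)**2 = (12/9 + 410/3)**2 = (12*(1/9) + 410/3)**2 = (4/3 + 410/3)**2 = 138**2 = 19044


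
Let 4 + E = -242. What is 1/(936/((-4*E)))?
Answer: 41/39 ≈ 1.0513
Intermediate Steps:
E = -246 (E = -4 - 242 = -246)
1/(936/((-4*E))) = 1/(936/((-4*(-246)))) = 1/(936/984) = 1/(936*(1/984)) = 1/(39/41) = 41/39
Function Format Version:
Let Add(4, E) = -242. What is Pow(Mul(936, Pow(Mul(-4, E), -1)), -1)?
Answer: Rational(41, 39) ≈ 1.0513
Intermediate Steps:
E = -246 (E = Add(-4, -242) = -246)
Pow(Mul(936, Pow(Mul(-4, E), -1)), -1) = Pow(Mul(936, Pow(Mul(-4, -246), -1)), -1) = Pow(Mul(936, Pow(984, -1)), -1) = Pow(Mul(936, Rational(1, 984)), -1) = Pow(Rational(39, 41), -1) = Rational(41, 39)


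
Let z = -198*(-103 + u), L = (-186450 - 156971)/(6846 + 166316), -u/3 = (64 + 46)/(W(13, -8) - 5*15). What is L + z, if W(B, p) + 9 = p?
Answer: 78387214091/3982726 ≈ 19682.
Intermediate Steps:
W(B, p) = -9 + p
u = 165/46 (u = -3*(64 + 46)/((-9 - 8) - 5*15) = -330/(-17 - 75) = -330/(-92) = -330*(-1)/92 = -3*(-55/46) = 165/46 ≈ 3.5870)
L = -343421/173162 ≈ -1.9832
z = 452727/23 (z = -198*(-103 + 165/46) = -198*(-4573/46) = 452727/23 ≈ 19684.)
L + z = -343421/173162 + 452727/23 = 78387214091/3982726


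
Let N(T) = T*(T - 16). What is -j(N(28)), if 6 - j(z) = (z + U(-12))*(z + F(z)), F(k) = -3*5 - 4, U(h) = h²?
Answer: 152154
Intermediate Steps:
N(T) = T*(-16 + T)
F(k) = -19 (F(k) = -15 - 4 = -19)
j(z) = 6 - (-19 + z)*(144 + z) (j(z) = 6 - (z + (-12)²)*(z - 19) = 6 - (z + 144)*(-19 + z) = 6 - (144 + z)*(-19 + z) = 6 - (-19 + z)*(144 + z))
-j(N(28)) = -(2742 - (28*(-16 + 28))² - 3500*(-16 + 28)) = -(2742 - (28*12)² - 3500*12) = -(2742 - 1*336² - 125*336) = -(2742 - 1*112896 - 42000) = -(2742 - 112896 - 42000) = -1*(-152154) = 152154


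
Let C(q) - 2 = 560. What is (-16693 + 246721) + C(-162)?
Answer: 230590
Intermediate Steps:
C(q) = 562 (C(q) = 2 + 560 = 562)
(-16693 + 246721) + C(-162) = (-16693 + 246721) + 562 = 230028 + 562 = 230590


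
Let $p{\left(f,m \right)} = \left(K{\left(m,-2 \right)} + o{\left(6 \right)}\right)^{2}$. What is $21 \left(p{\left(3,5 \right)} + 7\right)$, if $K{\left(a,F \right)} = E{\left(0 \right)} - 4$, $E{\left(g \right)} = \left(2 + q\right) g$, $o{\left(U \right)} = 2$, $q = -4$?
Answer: $231$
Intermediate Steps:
$E{\left(g \right)} = - 2 g$ ($E{\left(g \right)} = \left(2 - 4\right) g = - 2 g$)
$K{\left(a,F \right)} = -4$ ($K{\left(a,F \right)} = \left(-2\right) 0 - 4 = 0 - 4 = -4$)
$p{\left(f,m \right)} = 4$ ($p{\left(f,m \right)} = \left(-4 + 2\right)^{2} = \left(-2\right)^{2} = 4$)
$21 \left(p{\left(3,5 \right)} + 7\right) = 21 \left(4 + 7\right) = 21 \cdot 11 = 231$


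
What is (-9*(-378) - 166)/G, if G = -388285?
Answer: -3236/388285 ≈ -0.0083341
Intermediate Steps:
(-9*(-378) - 166)/G = (-9*(-378) - 166)/(-388285) = (3402 - 166)*(-1/388285) = 3236*(-1/388285) = -3236/388285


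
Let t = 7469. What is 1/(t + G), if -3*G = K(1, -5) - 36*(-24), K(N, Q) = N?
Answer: 3/21542 ≈ 0.00013926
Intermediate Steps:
G = -865/3 (G = -(1 - 36*(-24))/3 = -(1 + 864)/3 = -⅓*865 = -865/3 ≈ -288.33)
1/(t + G) = 1/(7469 - 865/3) = 1/(21542/3) = 3/21542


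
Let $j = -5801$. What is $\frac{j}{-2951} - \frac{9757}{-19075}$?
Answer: $\frac{139446982}{56290325} \approx 2.4773$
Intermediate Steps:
$\frac{j}{-2951} - \frac{9757}{-19075} = - \frac{5801}{-2951} - \frac{9757}{-19075} = \left(-5801\right) \left(- \frac{1}{2951}\right) - - \frac{9757}{19075} = \frac{5801}{2951} + \frac{9757}{19075} = \frac{139446982}{56290325}$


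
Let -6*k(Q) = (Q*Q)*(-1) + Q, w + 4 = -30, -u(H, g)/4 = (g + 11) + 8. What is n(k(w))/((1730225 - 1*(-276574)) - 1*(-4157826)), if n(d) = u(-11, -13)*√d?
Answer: -8*√1785/6164625 ≈ -5.4828e-5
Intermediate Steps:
u(H, g) = -76 - 4*g (u(H, g) = -4*((g + 11) + 8) = -4*((11 + g) + 8) = -4*(19 + g) = -76 - 4*g)
w = -34 (w = -4 - 30 = -34)
k(Q) = -Q/6 + Q²/6 (k(Q) = -((Q*Q)*(-1) + Q)/6 = -(Q²*(-1) + Q)/6 = -(-Q² + Q)/6 = -(Q - Q²)/6 = -Q/6 + Q²/6)
n(d) = -24*√d (n(d) = (-76 - 4*(-13))*√d = (-76 + 52)*√d = -24*√d)
n(k(w))/((1730225 - 1*(-276574)) - 1*(-4157826)) = (-24*√1785/3)/((1730225 - 1*(-276574)) - 1*(-4157826)) = (-24*√1785/3)/((1730225 + 276574) + 4157826) = (-8*√1785)/(2006799 + 4157826) = -8*√1785/6164625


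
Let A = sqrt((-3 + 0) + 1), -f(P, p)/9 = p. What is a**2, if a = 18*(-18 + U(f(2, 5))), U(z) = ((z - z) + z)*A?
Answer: -1207224 + 524880*I*sqrt(2) ≈ -1.2072e+6 + 7.4229e+5*I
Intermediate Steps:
f(P, p) = -9*p
A = I*sqrt(2) (A = sqrt(-3 + 1) = sqrt(-2) = I*sqrt(2) ≈ 1.4142*I)
U(z) = I*z*sqrt(2) (U(z) = ((z - z) + z)*(I*sqrt(2)) = (0 + z)*(I*sqrt(2)) = z*(I*sqrt(2)) = I*z*sqrt(2))
a = -324 - 810*I*sqrt(2) (a = 18*(-18 + I*(-9*5)*sqrt(2)) = 18*(-18 + I*(-45)*sqrt(2)) = 18*(-18 - 45*I*sqrt(2)) = -324 - 810*I*sqrt(2) ≈ -324.0 - 1145.5*I)
a**2 = (-324 - 810*I*sqrt(2))**2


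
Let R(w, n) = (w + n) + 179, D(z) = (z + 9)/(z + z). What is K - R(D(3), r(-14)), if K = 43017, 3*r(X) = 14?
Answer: 128494/3 ≈ 42831.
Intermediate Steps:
D(z) = (9 + z)/(2*z) (D(z) = (9 + z)/((2*z)) = (9 + z)*(1/(2*z)) = (9 + z)/(2*z))
r(X) = 14/3 (r(X) = (⅓)*14 = 14/3)
R(w, n) = 179 + n + w (R(w, n) = (n + w) + 179 = 179 + n + w)
K - R(D(3), r(-14)) = 43017 - (179 + 14/3 + (½)*(9 + 3)/3) = 43017 - (179 + 14/3 + (½)*(⅓)*12) = 43017 - (179 + 14/3 + 2) = 43017 - 1*557/3 = 43017 - 557/3 = 128494/3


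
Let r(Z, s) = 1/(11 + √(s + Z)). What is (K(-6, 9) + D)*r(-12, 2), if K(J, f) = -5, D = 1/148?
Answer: -8129/19388 + 739*I*√10/19388 ≈ -0.41928 + 0.12053*I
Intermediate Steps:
D = 1/148 ≈ 0.0067568
r(Z, s) = 1/(11 + √(Z + s))
(K(-6, 9) + D)*r(-12, 2) = (-5 + 1/148)/(11 + √(-12 + 2)) = -739/(148*(11 + √(-10))) = -739/(148*(11 + I*√10))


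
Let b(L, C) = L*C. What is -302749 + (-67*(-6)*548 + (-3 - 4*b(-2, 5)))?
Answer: -82416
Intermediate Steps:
b(L, C) = C*L
-302749 + (-67*(-6)*548 + (-3 - 4*b(-2, 5))) = -302749 + (-67*(-6)*548 + (-3 - 20*(-2))) = -302749 + (402*548 + (-3 - 4*(-10))) = -302749 + (220296 + (-3 + 40)) = -302749 + (220296 + 37) = -302749 + 220333 = -82416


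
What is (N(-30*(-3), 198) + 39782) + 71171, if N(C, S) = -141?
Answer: 110812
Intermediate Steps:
(N(-30*(-3), 198) + 39782) + 71171 = (-141 + 39782) + 71171 = 39641 + 71171 = 110812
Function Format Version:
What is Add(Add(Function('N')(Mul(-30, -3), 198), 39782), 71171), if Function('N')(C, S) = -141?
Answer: 110812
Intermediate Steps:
Add(Add(Function('N')(Mul(-30, -3), 198), 39782), 71171) = Add(Add(-141, 39782), 71171) = Add(39641, 71171) = 110812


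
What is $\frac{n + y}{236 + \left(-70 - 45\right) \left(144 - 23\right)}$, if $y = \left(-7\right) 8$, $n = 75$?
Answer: $- \frac{19}{13679} \approx -0.001389$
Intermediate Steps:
$y = -56$
$\frac{n + y}{236 + \left(-70 - 45\right) \left(144 - 23\right)} = \frac{75 - 56}{236 + \left(-70 - 45\right) \left(144 - 23\right)} = \frac{19}{236 + \left(-70 - 45\right) 121} = \frac{19}{236 - 13915} = \frac{19}{-13679} = 19 \left(- \frac{1}{13679}\right) = - \frac{19}{13679}$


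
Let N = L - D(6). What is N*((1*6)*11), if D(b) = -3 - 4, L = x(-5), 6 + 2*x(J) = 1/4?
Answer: 1089/4 ≈ 272.25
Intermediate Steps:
x(J) = -23/8 (x(J) = -3 + (1/4)/2 = -3 + (1*(¼))/2 = -3 + (½)*(¼) = -3 + ⅛ = -23/8)
L = -23/8 ≈ -2.8750
D(b) = -7
N = 33/8 (N = -23/8 - 1*(-7) = -23/8 + 7 = 33/8 ≈ 4.1250)
N*((1*6)*11) = 33*((1*6)*11)/8 = 33*(6*11)/8 = (33/8)*66 = 1089/4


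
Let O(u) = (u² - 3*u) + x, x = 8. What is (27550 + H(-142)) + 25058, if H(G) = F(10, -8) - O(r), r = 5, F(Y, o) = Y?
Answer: 52600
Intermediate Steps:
O(u) = 8 + u² - 3*u (O(u) = (u² - 3*u) + 8 = 8 + u² - 3*u)
H(G) = -8 (H(G) = 10 - (8 + 5² - 3*5) = 10 - (8 + 25 - 15) = 10 - 1*18 = 10 - 18 = -8)
(27550 + H(-142)) + 25058 = (27550 - 8) + 25058 = 27542 + 25058 = 52600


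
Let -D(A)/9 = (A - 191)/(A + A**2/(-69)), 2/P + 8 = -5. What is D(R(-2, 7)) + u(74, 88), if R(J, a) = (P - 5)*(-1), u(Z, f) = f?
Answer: 12199024/27805 ≈ 438.73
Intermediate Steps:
P = -2/13 (P = 2/(-8 - 5) = 2/(-13) = 2*(-1/13) = -2/13 ≈ -0.15385)
R(J, a) = 67/13 (R(J, a) = (-2/13 - 5)*(-1) = -67/13*(-1) = 67/13)
D(A) = -9*(-191 + A)/(A - A**2/69) (D(A) = -9*(A - 191)/(A + A**2/(-69)) = -9*(-191 + A)/(A + A**2*(-1/69)) = -9*(-191 + A)/(A - A**2/69))
D(R(-2, 7)) + u(74, 88) = 621*(-191 + 67/13)/((67/13)*(-69 + 67/13)) + 88 = 621*(13/67)*(-2416/13)/(-830/13) + 88 = 621*(13/67)*(-13/830)*(-2416/13) + 88 = 9752184/27805 + 88 = 12199024/27805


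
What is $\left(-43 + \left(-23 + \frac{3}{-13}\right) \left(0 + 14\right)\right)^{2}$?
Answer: $\frac{22915369}{169} \approx 1.3559 \cdot 10^{5}$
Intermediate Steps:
$\left(-43 + \left(-23 + \frac{3}{-13}\right) \left(0 + 14\right)\right)^{2} = \left(-43 + \left(-23 + 3 \left(- \frac{1}{13}\right)\right) 14\right)^{2} = \left(-43 + \left(-23 - \frac{3}{13}\right) 14\right)^{2} = \left(-43 - \frac{4228}{13}\right)^{2} = \left(- \frac{4787}{13}\right)^{2} = \frac{22915369}{169}$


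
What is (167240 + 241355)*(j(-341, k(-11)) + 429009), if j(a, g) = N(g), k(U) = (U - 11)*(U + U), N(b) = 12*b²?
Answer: 1323880896195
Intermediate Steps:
k(U) = 2*U*(-11 + U) (k(U) = (-11 + U)*(2*U) = 2*U*(-11 + U))
j(a, g) = 12*g²
(167240 + 241355)*(j(-341, k(-11)) + 429009) = (167240 + 241355)*(12*(2*(-11)*(-11 - 11))² + 429009) = 408595*(12*(2*(-11)*(-22))² + 429009) = 408595*(12*484² + 429009) = 408595*(12*234256 + 429009) = 408595*(2811072 + 429009) = 408595*3240081 = 1323880896195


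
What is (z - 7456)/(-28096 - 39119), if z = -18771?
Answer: 26227/67215 ≈ 0.39020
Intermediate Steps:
(z - 7456)/(-28096 - 39119) = (-18771 - 7456)/(-28096 - 39119) = -26227/(-67215) = -26227*(-1/67215) = 26227/67215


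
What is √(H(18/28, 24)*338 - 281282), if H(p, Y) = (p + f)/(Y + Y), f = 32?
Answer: I*√1983103899/84 ≈ 530.14*I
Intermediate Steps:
H(p, Y) = (32 + p)/(2*Y) (H(p, Y) = (p + 32)/(Y + Y) = (32 + p)/((2*Y)) = (32 + p)*(1/(2*Y)) = (32 + p)/(2*Y))
√(H(18/28, 24)*338 - 281282) = √(((½)*(32 + 18/28)/24)*338 - 281282) = √(((½)*(1/24)*(32 + 18*(1/28)))*338 - 281282) = √(((½)*(1/24)*(32 + 9/14))*338 - 281282) = √(((½)*(1/24)*(457/14))*338 - 281282) = √((457/672)*338 - 281282) = √(77233/336 - 281282) = √(-94433519/336) = I*√1983103899/84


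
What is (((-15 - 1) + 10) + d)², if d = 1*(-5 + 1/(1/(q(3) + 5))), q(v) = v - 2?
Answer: 25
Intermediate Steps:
q(v) = -2 + v
d = 1 (d = 1*(-5 + 1/(1/((-2 + 3) + 5))) = 1*(-5 + 1/(1/(1 + 5))) = 1*(-5 + 1/(1/6)) = 1*(-5 + 1/(⅙)) = 1*(-5 + 6) = 1*1 = 1)
(((-15 - 1) + 10) + d)² = (((-15 - 1) + 10) + 1)² = ((-16 + 10) + 1)² = (-6 + 1)² = (-5)² = 25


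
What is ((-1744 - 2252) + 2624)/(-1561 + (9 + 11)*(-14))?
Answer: 196/263 ≈ 0.74525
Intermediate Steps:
((-1744 - 2252) + 2624)/(-1561 + (9 + 11)*(-14)) = (-3996 + 2624)/(-1561 + 20*(-14)) = -1372/(-1561 - 280) = -1372/(-1841) = -1372*(-1/1841) = 196/263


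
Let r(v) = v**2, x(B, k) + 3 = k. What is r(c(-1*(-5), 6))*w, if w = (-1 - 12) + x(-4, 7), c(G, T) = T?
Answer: -324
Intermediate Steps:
x(B, k) = -3 + k
w = -9 (w = (-1 - 12) + (-3 + 7) = -13 + 4 = -9)
r(c(-1*(-5), 6))*w = 6**2*(-9) = 36*(-9) = -324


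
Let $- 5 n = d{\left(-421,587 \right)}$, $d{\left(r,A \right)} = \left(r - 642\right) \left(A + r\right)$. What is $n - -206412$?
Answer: $\frac{1208518}{5} \approx 2.417 \cdot 10^{5}$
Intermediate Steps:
$d{\left(r,A \right)} = \left(-642 + r\right) \left(A + r\right)$
$n = \frac{176458}{5}$ ($n = - \frac{\left(-421\right)^{2} - 376854 - -270282 + 587 \left(-421\right)}{5} = - \frac{177241 - 376854 + 270282 - 247127}{5} = \left(- \frac{1}{5}\right) \left(-176458\right) = \frac{176458}{5} \approx 35292.0$)
$n - -206412 = \frac{176458}{5} - -206412 = \frac{176458}{5} + \left(-5823 + 212235\right) = \frac{176458}{5} + 206412 = \frac{1208518}{5}$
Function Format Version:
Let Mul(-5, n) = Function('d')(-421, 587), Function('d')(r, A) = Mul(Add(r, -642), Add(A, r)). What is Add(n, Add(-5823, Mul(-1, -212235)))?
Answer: Rational(1208518, 5) ≈ 2.4170e+5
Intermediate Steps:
Function('d')(r, A) = Mul(Add(-642, r), Add(A, r))
n = Rational(176458, 5) (n = Mul(Rational(-1, 5), Add(Pow(-421, 2), Mul(-642, 587), Mul(-642, -421), Mul(587, -421))) = Mul(Rational(-1, 5), Add(177241, -376854, 270282, -247127)) = Mul(Rational(-1, 5), -176458) = Rational(176458, 5) ≈ 35292.)
Add(n, Add(-5823, Mul(-1, -212235))) = Add(Rational(176458, 5), Add(-5823, Mul(-1, -212235))) = Add(Rational(176458, 5), Add(-5823, 212235)) = Add(Rational(176458, 5), 206412) = Rational(1208518, 5)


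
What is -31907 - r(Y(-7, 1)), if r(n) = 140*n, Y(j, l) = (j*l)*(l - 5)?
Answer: -35827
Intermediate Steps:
Y(j, l) = j*l*(-5 + l) (Y(j, l) = (j*l)*(-5 + l) = j*l*(-5 + l))
-31907 - r(Y(-7, 1)) = -31907 - 140*(-7*1*(-5 + 1)) = -31907 - 140*(-7*1*(-4)) = -31907 - 140*28 = -31907 - 1*3920 = -31907 - 3920 = -35827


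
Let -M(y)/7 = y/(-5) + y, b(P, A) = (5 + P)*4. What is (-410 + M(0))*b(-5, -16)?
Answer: 0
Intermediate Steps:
b(P, A) = 20 + 4*P
M(y) = -28*y/5 (M(y) = -7*(y/(-5) + y) = -7*(y*(-⅕) + y) = -7*(-y/5 + y) = -28*y/5)
(-410 + M(0))*b(-5, -16) = (-410 - 28/5*0)*(20 + 4*(-5)) = (-410 + 0)*(20 - 20) = -410*0 = 0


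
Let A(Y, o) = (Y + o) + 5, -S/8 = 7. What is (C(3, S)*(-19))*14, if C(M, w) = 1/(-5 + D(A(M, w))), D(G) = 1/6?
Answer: 1596/29 ≈ 55.034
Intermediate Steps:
S = -56 (S = -8*7 = -56)
A(Y, o) = 5 + Y + o
D(G) = ⅙
C(M, w) = -6/29 (C(M, w) = 1/(-5 + ⅙) = 1/(-29/6) = -6/29)
(C(3, S)*(-19))*14 = -6/29*(-19)*14 = (114/29)*14 = 1596/29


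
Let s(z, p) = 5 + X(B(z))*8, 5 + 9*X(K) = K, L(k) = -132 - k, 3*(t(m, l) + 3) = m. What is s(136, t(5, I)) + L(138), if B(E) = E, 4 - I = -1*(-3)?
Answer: -1337/9 ≈ -148.56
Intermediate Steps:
I = 1 (I = 4 - (-1)*(-3) = 4 - 1*3 = 4 - 3 = 1)
t(m, l) = -3 + m/3
X(K) = -5/9 + K/9
s(z, p) = 5/9 + 8*z/9 (s(z, p) = 5 + (-5/9 + z/9)*8 = 5 + (-40/9 + 8*z/9) = 5/9 + 8*z/9)
s(136, t(5, I)) + L(138) = (5/9 + (8/9)*136) + (-132 - 1*138) = (5/9 + 1088/9) + (-132 - 138) = 1093/9 - 270 = -1337/9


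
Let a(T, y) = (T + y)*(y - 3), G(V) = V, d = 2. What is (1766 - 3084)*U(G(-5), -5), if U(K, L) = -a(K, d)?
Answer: 3954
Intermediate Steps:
a(T, y) = (-3 + y)*(T + y) (a(T, y) = (T + y)*(-3 + y) = (-3 + y)*(T + y))
U(K, L) = 2 + K (U(K, L) = -(2² - 3*K - 3*2 + K*2) = -(4 - 3*K - 6 + 2*K) = -(-2 - K) = 2 + K)
(1766 - 3084)*U(G(-5), -5) = (1766 - 3084)*(2 - 5) = -1318*(-3) = 3954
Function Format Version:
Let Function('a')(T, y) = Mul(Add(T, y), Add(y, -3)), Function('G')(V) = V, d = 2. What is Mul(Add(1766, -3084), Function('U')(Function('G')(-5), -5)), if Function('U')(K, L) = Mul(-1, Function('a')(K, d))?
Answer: 3954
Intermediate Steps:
Function('a')(T, y) = Mul(Add(-3, y), Add(T, y)) (Function('a')(T, y) = Mul(Add(T, y), Add(-3, y)) = Mul(Add(-3, y), Add(T, y)))
Function('U')(K, L) = Add(2, K) (Function('U')(K, L) = Mul(-1, Add(Pow(2, 2), Mul(-3, K), Mul(-3, 2), Mul(K, 2))) = Mul(-1, Add(4, Mul(-3, K), -6, Mul(2, K))) = Mul(-1, Add(-2, Mul(-1, K))) = Add(2, K))
Mul(Add(1766, -3084), Function('U')(Function('G')(-5), -5)) = Mul(Add(1766, -3084), Add(2, -5)) = Mul(-1318, -3) = 3954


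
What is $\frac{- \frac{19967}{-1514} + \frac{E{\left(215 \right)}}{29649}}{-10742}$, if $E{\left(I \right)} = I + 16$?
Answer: $- \frac{197450439}{160731063604} \approx -0.0012285$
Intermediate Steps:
$E{\left(I \right)} = 16 + I$
$\frac{- \frac{19967}{-1514} + \frac{E{\left(215 \right)}}{29649}}{-10742} = \frac{- \frac{19967}{-1514} + \frac{16 + 215}{29649}}{-10742} = \left(\left(-19967\right) \left(- \frac{1}{1514}\right) + 231 \cdot \frac{1}{29649}\right) \left(- \frac{1}{10742}\right) = \left(\frac{19967}{1514} + \frac{77}{9883}\right) \left(- \frac{1}{10742}\right) = \frac{197450439}{14962862} \left(- \frac{1}{10742}\right) = - \frac{197450439}{160731063604}$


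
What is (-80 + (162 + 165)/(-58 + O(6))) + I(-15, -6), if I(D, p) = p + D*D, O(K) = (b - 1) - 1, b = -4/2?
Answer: 8291/62 ≈ 133.73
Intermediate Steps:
b = -2 (b = -4*½ = -2)
O(K) = -4 (O(K) = (-2 - 1) - 1 = -3 - 1 = -4)
I(D, p) = p + D²
(-80 + (162 + 165)/(-58 + O(6))) + I(-15, -6) = (-80 + (162 + 165)/(-58 - 4)) + (-6 + (-15)²) = (-80 + 327/(-62)) + (-6 + 225) = (-80 + 327*(-1/62)) + 219 = (-80 - 327/62) + 219 = -5287/62 + 219 = 8291/62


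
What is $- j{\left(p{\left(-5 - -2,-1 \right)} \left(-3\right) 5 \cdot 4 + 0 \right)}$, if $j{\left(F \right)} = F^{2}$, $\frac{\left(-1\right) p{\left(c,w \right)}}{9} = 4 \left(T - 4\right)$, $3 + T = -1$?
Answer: $-298598400$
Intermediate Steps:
$T = -4$ ($T = -3 - 1 = -4$)
$p{\left(c,w \right)} = 288$ ($p{\left(c,w \right)} = - 9 \cdot 4 \left(-4 - 4\right) = - 9 \cdot 4 \left(-8\right) = \left(-9\right) \left(-32\right) = 288$)
$- j{\left(p{\left(-5 - -2,-1 \right)} \left(-3\right) 5 \cdot 4 + 0 \right)} = - \left(288 \left(-3\right) 5 \cdot 4 + 0\right)^{2} = - \left(288 \left(\left(-15\right) 4\right) + 0\right)^{2} = - \left(288 \left(-60\right) + 0\right)^{2} = - \left(-17280 + 0\right)^{2} = - \left(-17280\right)^{2} = \left(-1\right) 298598400 = -298598400$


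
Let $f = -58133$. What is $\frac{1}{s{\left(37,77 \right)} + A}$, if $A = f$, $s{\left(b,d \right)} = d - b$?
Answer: $- \frac{1}{58093} \approx -1.7214 \cdot 10^{-5}$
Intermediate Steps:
$A = -58133$
$\frac{1}{s{\left(37,77 \right)} + A} = \frac{1}{\left(77 - 37\right) - 58133} = \frac{1}{40 - 58133} = \frac{1}{-58093} = - \frac{1}{58093}$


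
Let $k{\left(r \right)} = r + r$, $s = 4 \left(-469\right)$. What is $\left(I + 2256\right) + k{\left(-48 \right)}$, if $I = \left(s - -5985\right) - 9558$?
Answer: $-3289$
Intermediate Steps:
$s = -1876$
$k{\left(r \right)} = 2 r$
$I = -5449$ ($I = \left(-1876 - -5985\right) - 9558 = \left(-1876 + 5985\right) - 9558 = 4109 - 9558 = -5449$)
$\left(I + 2256\right) + k{\left(-48 \right)} = \left(-5449 + 2256\right) + 2 \left(-48\right) = -3193 - 96 = -3289$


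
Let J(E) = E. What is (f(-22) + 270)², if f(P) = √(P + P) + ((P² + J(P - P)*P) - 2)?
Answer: 565460 + 3008*I*√11 ≈ 5.6546e+5 + 9976.4*I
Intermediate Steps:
f(P) = -2 + P² + √2*√P (f(P) = √(P + P) + ((P² + (P - P)*P) - 2) = √(2*P) + ((P² + 0*P) - 2) = √2*√P + ((P² + 0) - 2) = √2*√P + (P² - 2) = √2*√P + (-2 + P²) = -2 + P² + √2*√P)
(f(-22) + 270)² = ((-2 + (-22)² + √2*√(-22)) + 270)² = ((-2 + 484 + √2*(I*√22)) + 270)² = ((-2 + 484 + 2*I*√11) + 270)² = ((482 + 2*I*√11) + 270)² = (752 + 2*I*√11)²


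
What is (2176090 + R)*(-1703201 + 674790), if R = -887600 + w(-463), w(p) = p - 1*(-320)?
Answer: -1324950226617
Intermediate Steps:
w(p) = 320 + p (w(p) = p + 320 = 320 + p)
R = -887743 (R = -887600 + (320 - 463) = -887600 - 143 = -887743)
(2176090 + R)*(-1703201 + 674790) = (2176090 - 887743)*(-1703201 + 674790) = 1288347*(-1028411) = -1324950226617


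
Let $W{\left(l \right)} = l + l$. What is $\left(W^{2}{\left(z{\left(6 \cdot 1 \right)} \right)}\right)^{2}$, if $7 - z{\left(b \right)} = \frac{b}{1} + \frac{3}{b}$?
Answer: $1$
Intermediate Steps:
$z{\left(b \right)} = 7 - b - \frac{3}{b}$ ($z{\left(b \right)} = 7 - \left(\frac{b}{1} + \frac{3}{b}\right) = 7 - \left(b 1 + \frac{3}{b}\right) = 7 - \left(b + \frac{3}{b}\right) = 7 - b - \frac{3}{b}$)
$W{\left(l \right)} = 2 l$
$\left(W^{2}{\left(z{\left(6 \cdot 1 \right)} \right)}\right)^{2} = \left(\left(2 \left(7 - 6 \cdot 1 - \frac{3}{6 \cdot 1}\right)\right)^{2}\right)^{2} = \left(\left(2 \left(7 - 6 - \frac{3}{6}\right)\right)^{2}\right)^{2} = \left(\left(2 \left(7 - 6 - \frac{1}{2}\right)\right)^{2}\right)^{2} = \left(\left(2 \cdot \frac{1}{2}\right)^{2}\right)^{2} = \left(1^{2}\right)^{2} = 1^{2} = 1$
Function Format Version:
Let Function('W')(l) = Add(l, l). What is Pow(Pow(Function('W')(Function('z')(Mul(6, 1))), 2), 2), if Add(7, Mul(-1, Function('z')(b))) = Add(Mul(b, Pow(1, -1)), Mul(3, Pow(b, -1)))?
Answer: 1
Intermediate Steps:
Function('z')(b) = Add(7, Mul(-1, b), Mul(-3, Pow(b, -1))) (Function('z')(b) = Add(7, Mul(-1, Add(Mul(b, Pow(1, -1)), Mul(3, Pow(b, -1))))) = Add(7, Mul(-1, Add(Mul(b, 1), Mul(3, Pow(b, -1))))) = Add(7, Mul(-1, Add(b, Mul(3, Pow(b, -1))))) = Add(7, Add(Mul(-1, b), Mul(-3, Pow(b, -1)))) = Add(7, Mul(-1, b), Mul(-3, Pow(b, -1))))
Function('W')(l) = Mul(2, l)
Pow(Pow(Function('W')(Function('z')(Mul(6, 1))), 2), 2) = Pow(Pow(Mul(2, Add(7, Mul(-1, Mul(6, 1)), Mul(-3, Pow(Mul(6, 1), -1)))), 2), 2) = Pow(Pow(Mul(2, Add(7, Mul(-1, 6), Mul(-3, Pow(6, -1)))), 2), 2) = Pow(Pow(Mul(2, Add(7, -6, Mul(-3, Rational(1, 6)))), 2), 2) = Pow(Pow(Mul(2, Add(7, -6, Rational(-1, 2))), 2), 2) = Pow(Pow(Mul(2, Rational(1, 2)), 2), 2) = Pow(Pow(1, 2), 2) = Pow(1, 2) = 1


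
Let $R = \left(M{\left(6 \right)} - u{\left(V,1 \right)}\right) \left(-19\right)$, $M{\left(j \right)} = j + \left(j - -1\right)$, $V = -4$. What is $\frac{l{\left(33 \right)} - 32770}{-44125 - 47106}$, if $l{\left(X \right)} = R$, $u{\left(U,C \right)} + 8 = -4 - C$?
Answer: $\frac{4752}{13033} \approx 0.36461$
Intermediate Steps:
$M{\left(j \right)} = 1 + 2 j$ ($M{\left(j \right)} = j + \left(j + 1\right) = j + \left(1 + j\right) = 1 + 2 j$)
$u{\left(U,C \right)} = -12 - C$ ($u{\left(U,C \right)} = -8 - \left(4 + C\right) = -12 - C$)
$R = -494$ ($R = \left(\left(1 + 2 \cdot 6\right) - \left(-12 - 1\right)\right) \left(-19\right) = \left(\left(1 + 12\right) - \left(-12 - 1\right)\right) \left(-19\right) = \left(13 - -13\right) \left(-19\right) = \left(13 + 13\right) \left(-19\right) = 26 \left(-19\right) = -494$)
$l{\left(X \right)} = -494$
$\frac{l{\left(33 \right)} - 32770}{-44125 - 47106} = \frac{-494 - 32770}{-44125 - 47106} = - \frac{33264}{-91231} = \left(-33264\right) \left(- \frac{1}{91231}\right) = \frac{4752}{13033}$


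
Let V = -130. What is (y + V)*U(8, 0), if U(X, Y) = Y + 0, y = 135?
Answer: 0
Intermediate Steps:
U(X, Y) = Y
(y + V)*U(8, 0) = (135 - 130)*0 = 5*0 = 0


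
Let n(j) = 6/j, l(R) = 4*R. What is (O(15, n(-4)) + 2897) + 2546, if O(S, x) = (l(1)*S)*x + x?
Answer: 10703/2 ≈ 5351.5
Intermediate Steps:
O(S, x) = x + 4*S*x (O(S, x) = ((4*1)*S)*x + x = (4*S)*x + x = 4*S*x + x = x + 4*S*x)
(O(15, n(-4)) + 2897) + 2546 = ((6/(-4))*(1 + 4*15) + 2897) + 2546 = ((6*(-¼))*(1 + 60) + 2897) + 2546 = (-3/2*61 + 2897) + 2546 = (-183/2 + 2897) + 2546 = 5611/2 + 2546 = 10703/2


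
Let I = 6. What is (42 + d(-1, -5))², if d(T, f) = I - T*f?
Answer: 1849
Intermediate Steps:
d(T, f) = 6 - T*f
(42 + d(-1, -5))² = (42 + (6 - 1*(-1)*(-5)))² = (42 + (6 - 5))² = (42 + 1)² = 43² = 1849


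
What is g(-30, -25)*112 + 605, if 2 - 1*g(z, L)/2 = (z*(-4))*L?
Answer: 673053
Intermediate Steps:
g(z, L) = 4 + 8*L*z (g(z, L) = 4 - 2*z*(-4)*L = 4 - 2*(-4*z)*L = 4 - (-8)*L*z = 4 + 8*L*z)
g(-30, -25)*112 + 605 = (4 + 8*(-25)*(-30))*112 + 605 = (4 + 6000)*112 + 605 = 6004*112 + 605 = 672448 + 605 = 673053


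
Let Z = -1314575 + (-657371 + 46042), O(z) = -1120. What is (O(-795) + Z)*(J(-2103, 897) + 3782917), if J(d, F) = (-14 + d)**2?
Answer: -15926094112544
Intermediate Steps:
Z = -1925904 (Z = -1314575 - 611329 = -1925904)
(O(-795) + Z)*(J(-2103, 897) + 3782917) = (-1120 - 1925904)*((-14 - 2103)**2 + 3782917) = -1927024*((-2117)**2 + 3782917) = -1927024*(4481689 + 3782917) = -1927024*8264606 = -15926094112544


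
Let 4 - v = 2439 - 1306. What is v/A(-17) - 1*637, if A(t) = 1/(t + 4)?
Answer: 14040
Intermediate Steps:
A(t) = 1/(4 + t)
v = -1129 (v = 4 - (2439 - 1306) = 4 - 1*1133 = 4 - 1133 = -1129)
v/A(-17) - 1*637 = -1129/(1/(4 - 17)) - 1*637 = -1129/(1/(-13)) - 637 = -1129/(-1/13) - 637 = -1129*(-13) - 637 = 14677 - 637 = 14040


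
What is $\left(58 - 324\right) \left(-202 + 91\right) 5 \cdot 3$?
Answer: $442890$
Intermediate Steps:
$\left(58 - 324\right) \left(-202 + 91\right) 5 \cdot 3 = \left(-266\right) \left(-111\right) 15 = 29526 \cdot 15 = 442890$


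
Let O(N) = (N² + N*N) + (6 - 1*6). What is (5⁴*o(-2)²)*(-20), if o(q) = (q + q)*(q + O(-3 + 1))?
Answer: -7200000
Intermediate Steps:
O(N) = 2*N² (O(N) = (N² + N²) + (6 - 6) = 2*N² + 0 = 2*N²)
o(q) = 2*q*(8 + q) (o(q) = (q + q)*(q + 2*(-3 + 1)²) = (2*q)*(q + 2*(-2)²) = (2*q)*(q + 2*4) = (2*q)*(q + 8) = (2*q)*(8 + q) = 2*q*(8 + q))
(5⁴*o(-2)²)*(-20) = (5⁴*(2*(-2)*(8 - 2))²)*(-20) = (625*(2*(-2)*6)²)*(-20) = (625*(-24)²)*(-20) = (625*576)*(-20) = 360000*(-20) = -7200000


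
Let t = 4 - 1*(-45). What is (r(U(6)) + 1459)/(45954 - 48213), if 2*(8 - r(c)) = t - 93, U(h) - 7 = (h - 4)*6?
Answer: -1489/2259 ≈ -0.65914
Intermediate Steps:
U(h) = -17 + 6*h (U(h) = 7 + (h - 4)*6 = 7 + (-4 + h)*6 = 7 + (-24 + 6*h) = -17 + 6*h)
t = 49 (t = 4 + 45 = 49)
r(c) = 30 (r(c) = 8 - (49 - 93)/2 = 8 - ½*(-44) = 8 + 22 = 30)
(r(U(6)) + 1459)/(45954 - 48213) = (30 + 1459)/(45954 - 48213) = 1489/(-2259) = 1489*(-1/2259) = -1489/2259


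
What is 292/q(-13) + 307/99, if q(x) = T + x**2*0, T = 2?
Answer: 14761/99 ≈ 149.10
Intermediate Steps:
q(x) = 2 (q(x) = 2 + x**2*0 = 2 + 0 = 2)
292/q(-13) + 307/99 = 292/2 + 307/99 = 292*(1/2) + 307*(1/99) = 146 + 307/99 = 14761/99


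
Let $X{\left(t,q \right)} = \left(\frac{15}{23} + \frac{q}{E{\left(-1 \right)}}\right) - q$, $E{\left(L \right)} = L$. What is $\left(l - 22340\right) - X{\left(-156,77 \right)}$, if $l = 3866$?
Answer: $- \frac{421375}{23} \approx -18321.0$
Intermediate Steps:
$X{\left(t,q \right)} = \frac{15}{23} - 2 q$ ($X{\left(t,q \right)} = \left(\frac{15}{23} + \frac{q}{-1}\right) - q = \left(15 \cdot \frac{1}{23} + q \left(-1\right)\right) - q = \left(\frac{15}{23} - q\right) - q = \frac{15}{23} - 2 q$)
$\left(l - 22340\right) - X{\left(-156,77 \right)} = \left(3866 - 22340\right) - \left(\frac{15}{23} - 154\right) = -18474 - \left(\frac{15}{23} - 154\right) = -18474 - - \frac{3527}{23} = -18474 + \frac{3527}{23} = - \frac{421375}{23}$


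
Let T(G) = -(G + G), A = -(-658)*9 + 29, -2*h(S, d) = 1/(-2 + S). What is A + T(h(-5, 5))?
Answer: 41656/7 ≈ 5950.9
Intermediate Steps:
h(S, d) = -1/(2*(-2 + S))
A = 5951 (A = -94*(-63) + 29 = 5922 + 29 = 5951)
T(G) = -2*G
A + T(h(-5, 5)) = 5951 - (-2)/(-4 + 2*(-5)) = 5951 - (-2)/(-4 - 10) = 5951 - (-2)/(-14) = 5951 - (-2)*(-1)/14 = 5951 - 2*1/14 = 5951 - ⅐ = 41656/7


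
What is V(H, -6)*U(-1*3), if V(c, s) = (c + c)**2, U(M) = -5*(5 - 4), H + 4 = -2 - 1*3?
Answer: -1620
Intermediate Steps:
H = -9 (H = -4 + (-2 - 1*3) = -4 + (-2 - 3) = -4 - 5 = -9)
U(M) = -5 (U(M) = -5*1 = -5)
V(c, s) = 4*c**2 (V(c, s) = (2*c)**2 = 4*c**2)
V(H, -6)*U(-1*3) = (4*(-9)**2)*(-5) = (4*81)*(-5) = 324*(-5) = -1620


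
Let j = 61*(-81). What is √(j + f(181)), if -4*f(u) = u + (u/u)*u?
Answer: I*√20126/2 ≈ 70.933*I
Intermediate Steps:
f(u) = -u/2 (f(u) = -(u + (u/u)*u)/4 = -(u + 1*u)/4 = -(u + u)/4 = -u/2)
j = -4941
√(j + f(181)) = √(-4941 - ½*181) = √(-4941 - 181/2) = √(-10063/2) = I*√20126/2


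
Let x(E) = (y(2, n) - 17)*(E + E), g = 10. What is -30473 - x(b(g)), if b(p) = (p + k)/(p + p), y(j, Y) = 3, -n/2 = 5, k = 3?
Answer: -152274/5 ≈ -30455.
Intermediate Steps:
n = -10 (n = -2*5 = -10)
b(p) = (3 + p)/(2*p) (b(p) = (p + 3)/(p + p) = (3 + p)/((2*p)) = (3 + p)*(1/(2*p)) = (3 + p)/(2*p))
x(E) = -28*E (x(E) = (3 - 17)*(E + E) = -28*E)
-30473 - x(b(g)) = -30473 - (-28)*(1/2)*(3 + 10)/10 = -30473 - (-28)*(1/2)*(1/10)*13 = -30473 - (-28)*13/20 = -30473 - 1*(-91/5) = -30473 + 91/5 = -152274/5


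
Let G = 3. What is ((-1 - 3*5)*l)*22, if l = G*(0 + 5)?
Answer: -5280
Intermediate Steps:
l = 15 (l = 3*(0 + 5) = 3*5 = 15)
((-1 - 3*5)*l)*22 = ((-1 - 3*5)*15)*22 = ((-1 - 15)*15)*22 = -16*15*22 = -240*22 = -5280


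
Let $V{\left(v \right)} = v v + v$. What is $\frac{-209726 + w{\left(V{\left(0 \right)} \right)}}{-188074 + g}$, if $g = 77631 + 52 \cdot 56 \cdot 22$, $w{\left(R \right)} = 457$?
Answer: $\frac{209269}{46379} \approx 4.5121$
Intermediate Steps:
$V{\left(v \right)} = v + v^{2}$ ($V{\left(v \right)} = v^{2} + v = v + v^{2}$)
$g = 141695$ ($g = 77631 + 2912 \cdot 22 = 77631 + 64064 = 141695$)
$\frac{-209726 + w{\left(V{\left(0 \right)} \right)}}{-188074 + g} = \frac{-209726 + 457}{-188074 + 141695} = - \frac{209269}{-46379} = \left(-209269\right) \left(- \frac{1}{46379}\right) = \frac{209269}{46379}$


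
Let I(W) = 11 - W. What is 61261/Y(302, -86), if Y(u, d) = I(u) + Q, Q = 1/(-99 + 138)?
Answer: -2389179/11348 ≈ -210.54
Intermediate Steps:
Q = 1/39 ≈ 0.025641
Y(u, d) = 430/39 - u (Y(u, d) = (11 - u) + 1/39 = 430/39 - u)
61261/Y(302, -86) = 61261/(430/39 - 1*302) = 61261/(430/39 - 302) = 61261/(-11348/39) = 61261*(-39/11348) = -2389179/11348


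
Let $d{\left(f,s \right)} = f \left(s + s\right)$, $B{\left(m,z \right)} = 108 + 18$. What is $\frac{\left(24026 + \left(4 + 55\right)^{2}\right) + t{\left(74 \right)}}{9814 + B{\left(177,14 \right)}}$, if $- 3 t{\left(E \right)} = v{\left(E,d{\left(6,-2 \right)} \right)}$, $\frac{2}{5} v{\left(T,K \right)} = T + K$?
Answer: $\frac{20599}{7455} \approx 2.7631$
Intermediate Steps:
$B{\left(m,z \right)} = 126$
$d{\left(f,s \right)} = 2 f s$ ($d{\left(f,s \right)} = f 2 s = 2 f s$)
$v{\left(T,K \right)} = \frac{5 K}{2} + \frac{5 T}{2}$ ($v{\left(T,K \right)} = \frac{5 \left(T + K\right)}{2} = \frac{5 \left(K + T\right)}{2} = \frac{5 K}{2} + \frac{5 T}{2}$)
$t{\left(E \right)} = 20 - \frac{5 E}{6}$ ($t{\left(E \right)} = - \frac{\frac{5 \cdot 2 \cdot 6 \left(-2\right)}{2} + \frac{5 E}{2}}{3} = - \frac{\frac{5}{2} \left(-24\right) + \frac{5 E}{2}}{3} = - \frac{-60 + \frac{5 E}{2}}{3} = 20 - \frac{5 E}{6}$)
$\frac{\left(24026 + \left(4 + 55\right)^{2}\right) + t{\left(74 \right)}}{9814 + B{\left(177,14 \right)}} = \frac{\left(24026 + \left(4 + 55\right)^{2}\right) + \left(20 - \frac{185}{3}\right)}{9814 + 126} = \frac{\left(24026 + 59^{2}\right) + \left(20 - \frac{185}{3}\right)}{9940} = \left(\left(24026 + 3481\right) - \frac{125}{3}\right) \frac{1}{9940} = \left(27507 - \frac{125}{3}\right) \frac{1}{9940} = \frac{82396}{3} \cdot \frac{1}{9940} = \frac{20599}{7455}$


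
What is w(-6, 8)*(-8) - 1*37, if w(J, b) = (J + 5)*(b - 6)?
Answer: -21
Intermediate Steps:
w(J, b) = (-6 + b)*(5 + J) (w(J, b) = (5 + J)*(-6 + b) = (-6 + b)*(5 + J))
w(-6, 8)*(-8) - 1*37 = (-30 - 6*(-6) + 5*8 - 6*8)*(-8) - 1*37 = (-30 + 36 + 40 - 48)*(-8) - 37 = -2*(-8) - 37 = 16 - 37 = -21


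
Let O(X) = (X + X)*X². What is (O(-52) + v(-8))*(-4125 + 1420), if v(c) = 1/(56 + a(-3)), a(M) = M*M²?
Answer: 22059986415/29 ≈ 7.6069e+8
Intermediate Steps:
O(X) = 2*X³ (O(X) = (2*X)*X² = 2*X³)
a(M) = M³
v(c) = 1/29 (v(c) = 1/(56 + (-3)³) = 1/(56 - 27) = 1/29)
(O(-52) + v(-8))*(-4125 + 1420) = (2*(-52)³ + 1/29)*(-4125 + 1420) = (2*(-140608) + 1/29)*(-2705) = (-281216 + 1/29)*(-2705) = -8155263/29*(-2705) = 22059986415/29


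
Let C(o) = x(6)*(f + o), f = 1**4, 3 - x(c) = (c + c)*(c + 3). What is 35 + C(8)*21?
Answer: -19810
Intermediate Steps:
x(c) = 3 - 2*c*(3 + c) (x(c) = 3 - (c + c)*(c + 3) = 3 - 2*c*(3 + c))
f = 1
C(o) = -105 - 105*o (C(o) = (3 - 6*6 - 2*6**2)*(1 + o) = (3 - 36 - 2*36)*(1 + o) = (3 - 36 - 72)*(1 + o) = -105*(1 + o) = -105 - 105*o)
35 + C(8)*21 = 35 + (-105 - 105*8)*21 = 35 + (-105 - 840)*21 = 35 - 945*21 = 35 - 19845 = -19810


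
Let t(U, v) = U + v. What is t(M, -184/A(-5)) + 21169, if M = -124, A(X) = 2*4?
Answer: 21022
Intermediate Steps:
A(X) = 8
t(M, -184/A(-5)) + 21169 = (-124 - 184/8) + 21169 = (-124 - 184*⅛) + 21169 = (-124 - 23) + 21169 = -147 + 21169 = 21022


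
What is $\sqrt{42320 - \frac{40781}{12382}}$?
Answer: $\frac{\sqrt{6487740313338}}{12382} \approx 205.71$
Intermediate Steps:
$\sqrt{42320 - \frac{40781}{12382}} = \sqrt{\frac{523965459}{12382}} = \frac{\sqrt{6487740313338}}{12382}$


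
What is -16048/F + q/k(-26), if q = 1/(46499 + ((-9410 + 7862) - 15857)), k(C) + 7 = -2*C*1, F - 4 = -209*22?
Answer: 10505263817/3007301310 ≈ 3.4933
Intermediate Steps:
F = -4594 (F = 4 - 209*22 = 4 - 4598 = -4594)
k(C) = -7 - 2*C (k(C) = -7 - 2*C*1 = -7 - 2*C)
q = 1/29094 (q = 1/(46499 + (-1548 - 15857)) = 1/(46499 - 17405) = 1/29094 ≈ 3.4371e-5)
-16048/F + q/k(-26) = -16048/(-4594) + 1/(29094*(-7 - 2*(-26))) = -16048*(-1/4594) + 1/(29094*(-7 + 52)) = 8024/2297 + (1/29094)/45 = 8024/2297 + (1/29094)*(1/45) = 8024/2297 + 1/1309230 = 10505263817/3007301310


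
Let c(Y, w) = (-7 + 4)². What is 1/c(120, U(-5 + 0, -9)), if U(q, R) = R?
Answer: ⅑ ≈ 0.11111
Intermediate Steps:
c(Y, w) = 9 (c(Y, w) = (-3)² = 9)
1/c(120, U(-5 + 0, -9)) = 1/9 = ⅑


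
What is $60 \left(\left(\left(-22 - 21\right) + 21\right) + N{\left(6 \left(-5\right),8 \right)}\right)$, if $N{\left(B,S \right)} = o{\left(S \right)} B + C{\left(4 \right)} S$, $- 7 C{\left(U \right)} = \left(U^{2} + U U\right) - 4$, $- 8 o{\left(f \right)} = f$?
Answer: $-1440$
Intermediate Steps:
$o{\left(f \right)} = - \frac{f}{8}$
$C{\left(U \right)} = \frac{4}{7} - \frac{2 U^{2}}{7}$ ($C{\left(U \right)} = - \frac{\left(U^{2} + U U\right) - 4}{7} = - \frac{\left(U^{2} + U^{2}\right) - 4}{7} = - \frac{2 U^{2} - 4}{7} = - \frac{-4 + 2 U^{2}}{7} = \frac{4}{7} - \frac{2 U^{2}}{7}$)
$N{\left(B,S \right)} = - 4 S - \frac{B S}{8}$ ($N{\left(B,S \right)} = - \frac{S}{8} B + \left(\frac{4}{7} - \frac{2 \cdot 4^{2}}{7}\right) S = - \frac{B S}{8} + \left(\frac{4}{7} - \frac{32}{7}\right) S = - \frac{B S}{8} - 4 S = - 4 S - \frac{B S}{8}$)
$60 \left(\left(\left(-22 - 21\right) + 21\right) + N{\left(6 \left(-5\right),8 \right)}\right) = 60 \left(\left(\left(-22 - 21\right) + 21\right) + \frac{1}{8} \cdot 8 \left(-32 - 6 \left(-5\right)\right)\right) = 60 \left(\left(-43 + 21\right) + \frac{1}{8} \cdot 8 \left(-32 - -30\right)\right) = 60 \left(-22 + \frac{1}{8} \cdot 8 \left(-32 + 30\right)\right) = 60 \left(-22 + \frac{1}{8} \cdot 8 \left(-2\right)\right) = 60 \left(-22 - 2\right) = 60 \left(-24\right) = -1440$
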